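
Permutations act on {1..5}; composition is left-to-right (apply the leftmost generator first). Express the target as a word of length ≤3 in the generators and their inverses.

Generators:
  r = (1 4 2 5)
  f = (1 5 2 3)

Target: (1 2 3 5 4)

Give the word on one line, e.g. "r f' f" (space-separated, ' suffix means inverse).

  after f: (1 5 2 3)
  after r': (1 2 3 5 4)

f r'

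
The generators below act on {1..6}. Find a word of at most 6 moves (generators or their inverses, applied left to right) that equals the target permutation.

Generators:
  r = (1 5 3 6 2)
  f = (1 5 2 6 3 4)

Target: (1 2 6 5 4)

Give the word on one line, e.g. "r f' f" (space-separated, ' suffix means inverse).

r' f r f r

  after r': (1 2 6 3 5)
  after f: (1 6 4)(2 3)
  after r: (1 2 6 4 5 3)
  after f: (1 6)(2 3 5 4)
  after r: (1 2 6 5 4)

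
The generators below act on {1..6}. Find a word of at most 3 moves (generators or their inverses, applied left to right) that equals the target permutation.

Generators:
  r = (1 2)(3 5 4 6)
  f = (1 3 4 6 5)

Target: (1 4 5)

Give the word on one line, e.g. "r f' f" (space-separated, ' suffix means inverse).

  after f: (1 3 4 6 5)
  after r: (1 5 2)(3 6 4)
  after r: (1 4 5)

f r r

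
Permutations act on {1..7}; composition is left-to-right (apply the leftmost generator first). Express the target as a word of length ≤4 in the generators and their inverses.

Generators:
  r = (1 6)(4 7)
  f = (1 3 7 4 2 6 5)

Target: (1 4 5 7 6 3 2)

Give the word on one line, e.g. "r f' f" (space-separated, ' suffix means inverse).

  after f: (1 3 7 4 2 6 5)
  after f: (1 7 2 5 3 4 6)
  after f: (1 4 5 7 6 3 2)

f f f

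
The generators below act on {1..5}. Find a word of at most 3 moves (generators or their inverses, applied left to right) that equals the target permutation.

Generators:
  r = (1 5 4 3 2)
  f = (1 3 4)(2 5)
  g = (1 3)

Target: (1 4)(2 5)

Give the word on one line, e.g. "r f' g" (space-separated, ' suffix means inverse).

  after f': (1 4 3)(2 5)
  after g: (1 4)(2 5)

f' g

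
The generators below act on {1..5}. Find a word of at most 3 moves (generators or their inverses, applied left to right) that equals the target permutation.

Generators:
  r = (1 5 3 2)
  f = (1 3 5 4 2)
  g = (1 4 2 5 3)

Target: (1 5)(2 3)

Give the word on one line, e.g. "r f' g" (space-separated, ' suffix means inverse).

f g'

  after f: (1 3 5 4 2)
  after g': (1 5)(2 3)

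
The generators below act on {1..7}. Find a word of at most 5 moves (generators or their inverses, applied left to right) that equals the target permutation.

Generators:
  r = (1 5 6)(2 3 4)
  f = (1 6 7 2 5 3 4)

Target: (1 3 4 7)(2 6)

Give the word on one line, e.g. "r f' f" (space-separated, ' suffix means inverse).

  after r': (1 6 5)(2 4 3)
  after r': (1 5 6)(2 3 4)
  after f': (1 2 5)(4 7 6)
  after r: (1 3 4 7)(2 6)

r' r' f' r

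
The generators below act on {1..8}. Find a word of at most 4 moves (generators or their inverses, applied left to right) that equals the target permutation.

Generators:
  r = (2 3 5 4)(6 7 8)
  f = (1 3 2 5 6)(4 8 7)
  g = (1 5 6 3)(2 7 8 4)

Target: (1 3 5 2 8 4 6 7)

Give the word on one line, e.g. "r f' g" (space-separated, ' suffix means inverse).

  after r': (2 4 5 3)(6 8 7)
  after f: (1 3 5 2 8 4 6 7)

r' f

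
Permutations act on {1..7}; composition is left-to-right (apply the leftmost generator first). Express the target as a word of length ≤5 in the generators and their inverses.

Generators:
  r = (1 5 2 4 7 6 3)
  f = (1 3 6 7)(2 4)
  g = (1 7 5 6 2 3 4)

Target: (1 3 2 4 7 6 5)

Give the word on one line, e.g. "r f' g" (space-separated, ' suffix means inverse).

r' f' f' r r

  after r': (1 3 6 7 4 2 5)
  after f': (2 5 7)
  after f': (1 7 4 2 5 6 3)
  after r: (1 6)(3 5)
  after r: (1 3 2 4 7 6 5)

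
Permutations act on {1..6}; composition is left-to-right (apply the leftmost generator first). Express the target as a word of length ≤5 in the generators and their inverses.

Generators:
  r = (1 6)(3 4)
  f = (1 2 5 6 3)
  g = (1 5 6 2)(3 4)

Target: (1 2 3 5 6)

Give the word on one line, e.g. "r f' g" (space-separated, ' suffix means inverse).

f r g f

  after f: (1 2 5 6 3)
  after r: (1 2 5)(3 6 4)
  after g: (2 6 3)
  after f: (1 2 3 5 6)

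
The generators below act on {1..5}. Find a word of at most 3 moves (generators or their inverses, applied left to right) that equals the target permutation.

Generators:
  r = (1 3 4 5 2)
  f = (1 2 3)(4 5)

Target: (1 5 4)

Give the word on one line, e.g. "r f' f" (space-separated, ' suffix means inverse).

  after f': (1 3 2)(4 5)
  after r: (1 4 2 3)
  after f': (1 5 4)

f' r f'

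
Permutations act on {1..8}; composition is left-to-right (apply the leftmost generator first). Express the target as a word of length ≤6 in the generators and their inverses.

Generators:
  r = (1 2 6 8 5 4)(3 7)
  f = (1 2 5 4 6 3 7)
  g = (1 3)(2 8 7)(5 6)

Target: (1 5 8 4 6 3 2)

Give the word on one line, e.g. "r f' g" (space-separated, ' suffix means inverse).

  after r: (1 2 6 8 5 4)(3 7)
  after r: (1 6 5)(2 8 4)
  after f': (1 4)(2 8 5 7 3 6)
  after g': (1 4 3 5 8 6 7)
  after f': (1 5 8 4 6 3 2)

r r f' g' f'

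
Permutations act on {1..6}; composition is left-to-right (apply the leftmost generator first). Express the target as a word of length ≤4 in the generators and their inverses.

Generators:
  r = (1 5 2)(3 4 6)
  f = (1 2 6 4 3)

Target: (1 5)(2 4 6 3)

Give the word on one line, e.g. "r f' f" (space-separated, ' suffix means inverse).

f r'

  after f: (1 2 6 4 3)
  after r': (1 5)(2 4 6 3)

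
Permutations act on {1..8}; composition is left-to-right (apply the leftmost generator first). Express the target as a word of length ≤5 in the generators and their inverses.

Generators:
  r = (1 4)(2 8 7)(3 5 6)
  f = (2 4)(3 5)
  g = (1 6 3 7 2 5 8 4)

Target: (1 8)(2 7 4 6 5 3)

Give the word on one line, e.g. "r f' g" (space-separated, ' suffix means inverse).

  after g: (1 6 3 7 2 5 8 4)
  after r: (1 3 2 6 5 7 8)
  after r: (1 5 2 3 8 4)
  after g: (1 8)(2 7)(3 4 6)
  after f: (1 8)(2 7 4 6 5 3)

g r r g f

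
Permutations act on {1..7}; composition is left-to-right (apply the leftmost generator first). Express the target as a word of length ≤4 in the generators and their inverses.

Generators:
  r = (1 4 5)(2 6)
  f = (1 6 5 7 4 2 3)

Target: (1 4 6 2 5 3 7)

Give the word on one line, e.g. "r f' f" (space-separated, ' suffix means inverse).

f' f' f'

  after f': (1 3 2 4 7 5 6)
  after f': (1 2 7 6 3 4 5)
  after f': (1 4 6 2 5 3 7)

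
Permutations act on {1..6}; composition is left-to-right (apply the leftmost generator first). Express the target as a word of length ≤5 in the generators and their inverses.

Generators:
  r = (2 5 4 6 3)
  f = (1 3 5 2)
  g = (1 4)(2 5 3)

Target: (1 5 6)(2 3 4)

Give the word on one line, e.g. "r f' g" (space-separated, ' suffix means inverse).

  after f': (1 2 5 3)
  after r': (1 3)(4 5 6)
  after g': (1 5 6)(2 3 4)

f' r' g'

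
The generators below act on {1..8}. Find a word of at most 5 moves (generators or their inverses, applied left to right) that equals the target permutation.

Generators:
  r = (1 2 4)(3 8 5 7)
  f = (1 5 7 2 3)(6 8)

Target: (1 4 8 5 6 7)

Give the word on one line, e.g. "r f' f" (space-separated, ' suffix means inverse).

f r' r' f' r

  after f: (1 5 7 2 3)(6 8)
  after r': (1 8 6 3 4 2 7)
  after r': (1 3 2 5 8 6 7 4)
  after f': (1 2)(3 7 4)(5 6)
  after r: (1 4 8 5 6 7)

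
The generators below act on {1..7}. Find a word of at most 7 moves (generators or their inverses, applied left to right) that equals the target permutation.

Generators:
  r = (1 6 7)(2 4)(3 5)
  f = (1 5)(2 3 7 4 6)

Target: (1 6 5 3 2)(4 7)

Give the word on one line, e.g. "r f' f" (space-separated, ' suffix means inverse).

  after f': (1 5)(2 6 4 7 3)
  after r: (1 3 4)(2 7 5 6)
  after f': (1 2 3 7)(4 5)
  after r': (1 4 3 6)(2 5)
  after f: (1 6 5 3 2)(4 7)

f' r f' r' f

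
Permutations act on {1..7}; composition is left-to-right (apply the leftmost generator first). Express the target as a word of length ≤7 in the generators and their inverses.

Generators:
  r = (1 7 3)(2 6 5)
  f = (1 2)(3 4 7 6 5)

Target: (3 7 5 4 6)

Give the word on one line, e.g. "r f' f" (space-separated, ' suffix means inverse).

f f r' r' r'

  after f: (1 2)(3 4 7 6 5)
  after f: (3 7 5 4 6)
  after r': (1 3)(2 5 4)(6 7)
  after r': (1 7 2 6)(4 5)
  after r': (3 7 5 4 6)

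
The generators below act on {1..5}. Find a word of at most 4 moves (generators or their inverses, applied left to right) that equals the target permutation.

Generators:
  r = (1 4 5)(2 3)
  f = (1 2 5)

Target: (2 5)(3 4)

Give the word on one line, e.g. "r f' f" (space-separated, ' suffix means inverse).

  after r: (1 4 5)(2 3)
  after f': (1 4 2 3)
  after r: (1 5)(3 4)
  after f: (2 5)(3 4)

r f' r f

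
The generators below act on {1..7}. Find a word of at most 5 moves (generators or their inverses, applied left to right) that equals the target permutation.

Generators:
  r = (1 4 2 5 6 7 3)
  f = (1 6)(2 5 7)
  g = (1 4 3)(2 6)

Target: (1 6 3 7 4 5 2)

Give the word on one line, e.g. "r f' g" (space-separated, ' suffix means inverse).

f' r g' r'

  after f': (1 6)(2 7 5)
  after r: (1 7 6 4 2 3)
  after g': (1 7 2 4 6)
  after r': (1 6 3 7 4 5 2)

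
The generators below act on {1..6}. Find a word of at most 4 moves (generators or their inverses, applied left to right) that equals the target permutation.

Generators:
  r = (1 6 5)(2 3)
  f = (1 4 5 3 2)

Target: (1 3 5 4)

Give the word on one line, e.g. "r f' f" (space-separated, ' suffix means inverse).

f' r' r' r'

  after f': (1 2 3 5 4)
  after r': (1 3 6)(4 5)
  after r': (1 2 3)(4 6 5)
  after r': (1 3 5 4)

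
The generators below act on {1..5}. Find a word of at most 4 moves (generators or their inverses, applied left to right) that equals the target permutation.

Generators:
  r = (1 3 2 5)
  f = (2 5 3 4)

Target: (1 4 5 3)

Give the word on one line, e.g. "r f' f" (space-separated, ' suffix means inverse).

r f r

  after r: (1 3 2 5)
  after f: (1 4 2 3 5)
  after r: (1 4 5 3)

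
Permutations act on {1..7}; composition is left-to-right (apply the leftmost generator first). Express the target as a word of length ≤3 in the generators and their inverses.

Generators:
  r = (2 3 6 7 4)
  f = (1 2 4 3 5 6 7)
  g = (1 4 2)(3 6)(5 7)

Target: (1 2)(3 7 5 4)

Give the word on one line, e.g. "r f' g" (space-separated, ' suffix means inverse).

  after g: (1 4 2)(3 6)(5 7)
  after r: (1 2)(3 7 5 4)

g r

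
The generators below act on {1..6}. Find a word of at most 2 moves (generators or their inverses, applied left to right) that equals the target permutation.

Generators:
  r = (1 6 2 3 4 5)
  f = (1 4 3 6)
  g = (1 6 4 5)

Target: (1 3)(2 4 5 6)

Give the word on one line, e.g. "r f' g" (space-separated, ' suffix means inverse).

r f'

  after r: (1 6 2 3 4 5)
  after f': (1 3)(2 4 5 6)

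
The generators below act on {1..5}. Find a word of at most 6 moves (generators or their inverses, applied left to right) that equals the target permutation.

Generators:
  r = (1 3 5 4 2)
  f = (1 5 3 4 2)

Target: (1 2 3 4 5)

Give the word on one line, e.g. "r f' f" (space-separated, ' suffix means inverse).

r f' f' f'

  after r: (1 3 5 4 2)
  after f': (1 5 3)
  after f': (2 4 3)
  after f': (1 2 3 4 5)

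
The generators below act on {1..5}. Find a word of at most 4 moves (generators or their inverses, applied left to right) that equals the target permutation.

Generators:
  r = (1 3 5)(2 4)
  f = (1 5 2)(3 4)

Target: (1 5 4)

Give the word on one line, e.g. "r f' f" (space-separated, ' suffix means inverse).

r f f r

  after r: (1 3 5)(2 4)
  after f: (1 4)(2 3)
  after f: (1 3)(2 4 5)
  after r: (1 5 4)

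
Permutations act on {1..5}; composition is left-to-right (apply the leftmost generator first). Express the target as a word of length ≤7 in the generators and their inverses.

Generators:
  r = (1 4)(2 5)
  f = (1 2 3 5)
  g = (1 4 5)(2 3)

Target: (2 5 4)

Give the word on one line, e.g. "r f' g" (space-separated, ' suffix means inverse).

  after g': (1 5 4)(2 3)
  after f: (2 5 4)
  after f: (1 2)(3 5 4)
  after r': (1 5)(2 4 3)
  after g: (2 5 4)

g' f f r' g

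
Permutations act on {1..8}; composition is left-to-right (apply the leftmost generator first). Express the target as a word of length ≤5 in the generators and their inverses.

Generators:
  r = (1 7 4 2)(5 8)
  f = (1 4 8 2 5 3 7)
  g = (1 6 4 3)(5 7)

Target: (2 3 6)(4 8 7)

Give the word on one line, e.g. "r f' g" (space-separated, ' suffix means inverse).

r' g f g' f

  after r': (1 2 4 7)(5 8)
  after g: (1 2 3)(4 5 8 7 6)
  after f: (1 5 2 7 6 8)(3 4)
  after g': (1 7)(2 5)(3 6 8)
  after f: (2 3 6)(4 8 7)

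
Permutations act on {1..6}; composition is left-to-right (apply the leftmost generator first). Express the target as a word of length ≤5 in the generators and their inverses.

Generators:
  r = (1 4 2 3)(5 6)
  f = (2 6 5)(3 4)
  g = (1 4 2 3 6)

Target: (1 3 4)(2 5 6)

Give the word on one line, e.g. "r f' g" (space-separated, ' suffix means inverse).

  after g: (1 4 2 3 6)
  after g: (1 2 6 4 3)
  after r: (1 3 4)(2 5 6)

g g r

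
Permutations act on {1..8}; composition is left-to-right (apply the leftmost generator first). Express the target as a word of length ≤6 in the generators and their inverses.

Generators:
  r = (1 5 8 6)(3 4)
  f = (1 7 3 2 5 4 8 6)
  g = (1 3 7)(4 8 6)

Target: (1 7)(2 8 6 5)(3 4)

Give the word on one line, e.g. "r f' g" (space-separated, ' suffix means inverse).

f' r g g r'

  after f': (1 6 8 4 5 2 3 7)
  after r: (2 4 8 3 7 5)
  after g: (1 3)(2 8 7 5)(4 6)
  after g: (1 7 5 2 6 8)
  after r': (1 7)(2 8 6 5)(3 4)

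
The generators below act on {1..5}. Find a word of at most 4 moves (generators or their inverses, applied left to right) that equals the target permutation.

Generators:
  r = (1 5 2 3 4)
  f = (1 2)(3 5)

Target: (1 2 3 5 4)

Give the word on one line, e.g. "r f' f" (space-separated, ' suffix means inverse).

  after f': (1 2)(3 5)
  after r': (1 5 2 4 3)
  after f': (1 3 2 4 5)
  after r': (1 2 3 5 4)

f' r' f' r'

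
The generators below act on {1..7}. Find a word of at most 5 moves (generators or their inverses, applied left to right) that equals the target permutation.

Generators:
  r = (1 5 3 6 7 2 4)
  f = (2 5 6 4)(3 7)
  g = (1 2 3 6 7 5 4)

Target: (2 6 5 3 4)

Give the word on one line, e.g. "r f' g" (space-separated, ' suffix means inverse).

  after f': (2 4 6 5)(3 7)
  after f': (2 6)(4 5)
  after g': (1 4 7 6)(2 3)
  after r: (2 6 5 3 4)

f' f' g' r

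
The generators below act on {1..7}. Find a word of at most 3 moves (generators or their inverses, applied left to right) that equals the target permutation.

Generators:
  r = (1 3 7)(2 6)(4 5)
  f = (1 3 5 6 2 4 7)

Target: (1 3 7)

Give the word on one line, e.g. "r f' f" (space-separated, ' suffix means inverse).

  after r': (1 7 3)(2 6)(4 5)
  after r': (1 3 7)

r' r'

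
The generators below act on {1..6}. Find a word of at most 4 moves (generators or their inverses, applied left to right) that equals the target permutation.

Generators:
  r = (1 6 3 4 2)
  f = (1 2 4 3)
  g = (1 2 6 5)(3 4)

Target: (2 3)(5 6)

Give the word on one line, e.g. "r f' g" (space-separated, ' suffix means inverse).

  after r': (1 2 4 3 6)
  after g': (2 3)(5 6)

r' g'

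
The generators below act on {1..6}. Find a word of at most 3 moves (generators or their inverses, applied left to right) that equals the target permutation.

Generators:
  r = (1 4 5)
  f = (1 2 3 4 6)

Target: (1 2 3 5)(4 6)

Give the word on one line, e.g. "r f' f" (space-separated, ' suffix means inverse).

  after f: (1 2 3 4 6)
  after r: (1 2 3 5)(4 6)

f r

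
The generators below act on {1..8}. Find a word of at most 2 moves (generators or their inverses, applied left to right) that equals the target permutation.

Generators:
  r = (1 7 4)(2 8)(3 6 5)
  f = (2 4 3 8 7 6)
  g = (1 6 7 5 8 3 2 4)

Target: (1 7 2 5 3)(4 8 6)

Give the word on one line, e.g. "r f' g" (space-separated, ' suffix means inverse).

f' r

  after f': (2 6 7 8 3 4)
  after r: (1 7 2 5 3)(4 8 6)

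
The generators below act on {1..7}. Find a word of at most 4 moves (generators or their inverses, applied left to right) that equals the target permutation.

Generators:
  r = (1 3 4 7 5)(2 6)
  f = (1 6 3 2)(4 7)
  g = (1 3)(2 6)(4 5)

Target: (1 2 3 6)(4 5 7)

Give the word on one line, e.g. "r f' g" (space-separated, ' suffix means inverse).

g f

  after g: (1 3)(2 6)(4 5)
  after f: (1 2 3 6)(4 5 7)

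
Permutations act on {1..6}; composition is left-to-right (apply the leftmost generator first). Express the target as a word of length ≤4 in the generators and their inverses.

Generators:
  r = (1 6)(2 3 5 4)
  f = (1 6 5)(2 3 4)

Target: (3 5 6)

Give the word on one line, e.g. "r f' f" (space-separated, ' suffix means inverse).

  after f': (1 5 6)(2 4 3)
  after f': (1 6 5)(2 3 4)
  after r': (3 5 6)

f' f' r'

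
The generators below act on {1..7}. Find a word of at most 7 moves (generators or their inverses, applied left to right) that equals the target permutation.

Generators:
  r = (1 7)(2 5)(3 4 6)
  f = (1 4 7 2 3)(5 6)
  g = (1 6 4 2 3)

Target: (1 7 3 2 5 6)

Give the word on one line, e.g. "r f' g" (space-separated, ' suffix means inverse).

  after g: (1 6 4 2 3)
  after r': (1 4 5 2 6 3 7)
  after f: (1 7 4 6)(2 5 3)
  after r: (3 5 4)(6 7)
  after r: (1 7 3 2 5 6)

g r' f r r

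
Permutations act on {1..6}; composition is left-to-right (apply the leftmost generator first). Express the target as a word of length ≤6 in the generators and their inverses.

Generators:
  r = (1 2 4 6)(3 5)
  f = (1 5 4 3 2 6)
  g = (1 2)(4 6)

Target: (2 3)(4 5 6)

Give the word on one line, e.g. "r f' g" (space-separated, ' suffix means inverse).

  after f': (1 6 2 3 4 5)
  after r: (2 5)(3 6 4)
  after g: (1 2 5)(3 4)
  after r': (2 3)(4 5 6)

f' r g r'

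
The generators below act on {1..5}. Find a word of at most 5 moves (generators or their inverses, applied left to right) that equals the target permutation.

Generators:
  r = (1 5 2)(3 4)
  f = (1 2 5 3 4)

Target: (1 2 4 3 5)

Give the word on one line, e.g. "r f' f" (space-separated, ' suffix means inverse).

  after r': (1 2 5)(3 4)
  after f: (1 5 2 3)
  after r: (1 2 4 3 5)

r' f r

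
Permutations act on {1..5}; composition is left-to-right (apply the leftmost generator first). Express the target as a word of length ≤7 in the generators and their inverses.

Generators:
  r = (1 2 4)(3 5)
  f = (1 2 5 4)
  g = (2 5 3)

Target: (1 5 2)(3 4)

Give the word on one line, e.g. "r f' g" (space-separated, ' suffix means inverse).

f' f' g' g' r

  after f': (1 4 5 2)
  after f': (1 5)(2 4)
  after g': (1 2 4 3 5)
  after g': (1 3 2 4 5)
  after r: (1 5 2)(3 4)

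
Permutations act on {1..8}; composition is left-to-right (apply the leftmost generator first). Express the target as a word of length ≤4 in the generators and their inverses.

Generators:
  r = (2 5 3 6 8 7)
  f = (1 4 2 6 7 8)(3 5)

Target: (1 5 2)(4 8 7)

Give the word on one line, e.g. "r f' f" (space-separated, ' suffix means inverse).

r' f f r

  after r': (2 7 8 6 3 5)
  after f: (1 4 2 8 7)(5 6)
  after f: (1 2)(3 5 7 4 6)
  after r: (1 5 2)(4 8 7)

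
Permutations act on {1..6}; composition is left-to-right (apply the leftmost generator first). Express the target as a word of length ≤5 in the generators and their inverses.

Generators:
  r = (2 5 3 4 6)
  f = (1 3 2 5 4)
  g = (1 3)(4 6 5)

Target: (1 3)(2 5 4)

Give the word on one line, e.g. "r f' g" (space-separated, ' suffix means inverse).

  after f': (1 4 5 2 3)
  after r: (1 6 2 4 3)
  after r: (1 2 6 5 3)
  after g': (1 2 4 5)
  after f': (1 3)(2 5 4)

f' r r g' f'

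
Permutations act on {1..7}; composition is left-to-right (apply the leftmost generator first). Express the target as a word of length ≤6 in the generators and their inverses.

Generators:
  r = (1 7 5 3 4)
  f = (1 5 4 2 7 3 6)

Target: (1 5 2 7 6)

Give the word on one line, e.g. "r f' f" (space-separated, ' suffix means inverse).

f r r f'

  after f: (1 5 4 2 7 3 6)
  after r: (1 3 6 7 4 2 5)
  after r: (1 4 2 3 6 5 7)
  after f': (1 5 2 7 6)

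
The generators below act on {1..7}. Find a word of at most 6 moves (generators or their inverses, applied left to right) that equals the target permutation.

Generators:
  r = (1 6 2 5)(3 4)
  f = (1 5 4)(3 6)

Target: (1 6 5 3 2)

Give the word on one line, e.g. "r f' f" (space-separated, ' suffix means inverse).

r f r r f

  after r: (1 6 2 5)(3 4)
  after f: (1 3)(2 4 6)
  after r: (1 4 2 3 6 5)
  after r: (1 3 2 4 5 6)
  after f: (1 6 5 3 2)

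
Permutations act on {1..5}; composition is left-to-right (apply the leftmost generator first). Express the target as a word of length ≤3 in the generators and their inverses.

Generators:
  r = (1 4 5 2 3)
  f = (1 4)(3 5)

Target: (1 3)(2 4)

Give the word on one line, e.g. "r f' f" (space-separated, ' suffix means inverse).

f r' r'

  after f: (1 4)(3 5)
  after r': (2 5)(3 4)
  after r': (1 3)(2 4)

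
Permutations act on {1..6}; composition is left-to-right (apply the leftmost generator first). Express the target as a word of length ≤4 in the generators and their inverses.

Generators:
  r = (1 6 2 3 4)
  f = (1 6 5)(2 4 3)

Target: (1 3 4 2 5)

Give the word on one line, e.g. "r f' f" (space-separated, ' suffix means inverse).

  after r': (1 4 3 2 6)
  after f: (1 3 4 2 5)

r' f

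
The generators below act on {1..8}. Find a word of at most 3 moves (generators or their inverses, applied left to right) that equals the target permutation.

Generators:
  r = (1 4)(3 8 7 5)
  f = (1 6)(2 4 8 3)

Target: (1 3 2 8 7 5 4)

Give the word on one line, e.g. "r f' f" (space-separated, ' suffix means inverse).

r f f

  after r: (1 4)(3 8 7 5)
  after f: (1 8 7 5 2 4 6)
  after f: (1 3 2 8 7 5 4)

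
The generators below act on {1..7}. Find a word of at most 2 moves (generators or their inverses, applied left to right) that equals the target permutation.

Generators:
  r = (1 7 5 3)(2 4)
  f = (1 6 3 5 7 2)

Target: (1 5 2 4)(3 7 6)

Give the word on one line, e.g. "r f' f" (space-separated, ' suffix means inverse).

  after r': (1 3 5 7)(2 4)
  after f: (1 5 2 4)(3 7 6)

r' f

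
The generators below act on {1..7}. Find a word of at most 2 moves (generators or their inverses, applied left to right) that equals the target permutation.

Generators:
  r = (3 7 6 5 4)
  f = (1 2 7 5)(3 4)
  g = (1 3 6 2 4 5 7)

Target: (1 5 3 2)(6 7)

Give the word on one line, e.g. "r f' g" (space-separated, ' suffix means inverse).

  after r: (3 7 6 5 4)
  after f': (1 5 3 2)(6 7)

r f'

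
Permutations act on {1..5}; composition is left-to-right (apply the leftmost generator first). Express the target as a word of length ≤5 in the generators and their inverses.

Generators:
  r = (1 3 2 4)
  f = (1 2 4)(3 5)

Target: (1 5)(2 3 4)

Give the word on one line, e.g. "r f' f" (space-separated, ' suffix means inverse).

r f r f f

  after r: (1 3 2 4)
  after f: (1 5 3 4 2)
  after r: (1 5 2 3)
  after f: (1 3 2 5 4)
  after f: (1 5)(2 3 4)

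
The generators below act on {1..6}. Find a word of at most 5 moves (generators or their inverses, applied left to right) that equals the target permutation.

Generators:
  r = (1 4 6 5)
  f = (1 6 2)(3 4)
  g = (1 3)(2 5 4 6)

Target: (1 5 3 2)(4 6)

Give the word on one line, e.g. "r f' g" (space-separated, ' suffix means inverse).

f' g f

  after f': (1 2 6)(3 4)
  after g: (1 5 4)(3 6)
  after f: (1 5 3 2)(4 6)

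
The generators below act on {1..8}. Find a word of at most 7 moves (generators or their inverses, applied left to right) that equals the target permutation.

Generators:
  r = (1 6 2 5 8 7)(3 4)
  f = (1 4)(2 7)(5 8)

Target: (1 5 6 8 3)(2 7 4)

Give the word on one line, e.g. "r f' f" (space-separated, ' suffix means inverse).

r r f r' f

  after r: (1 6 2 5 8 7)(3 4)
  after r: (1 2 8)(5 7 6)
  after f: (1 7 6 8 4)(2 5)
  after r': (1 8 3 4 7)(5 6)
  after f: (1 5 6 8 3)(2 7 4)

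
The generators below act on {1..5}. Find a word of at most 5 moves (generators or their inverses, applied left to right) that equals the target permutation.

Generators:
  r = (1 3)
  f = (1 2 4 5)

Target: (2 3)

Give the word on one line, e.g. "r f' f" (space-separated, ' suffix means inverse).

f' r' f

  after f': (1 5 4 2)
  after r': (1 5 4 2 3)
  after f: (2 3)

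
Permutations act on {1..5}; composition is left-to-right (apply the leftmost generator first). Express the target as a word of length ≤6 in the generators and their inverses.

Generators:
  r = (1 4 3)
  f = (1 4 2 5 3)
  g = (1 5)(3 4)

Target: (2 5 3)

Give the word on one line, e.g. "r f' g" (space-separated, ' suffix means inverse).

  after g: (1 5)(3 4)
  after f: (1 3 2 5 4)
  after r': (1 4 3 2 5)
  after r': (2 5 3)

g f r' r'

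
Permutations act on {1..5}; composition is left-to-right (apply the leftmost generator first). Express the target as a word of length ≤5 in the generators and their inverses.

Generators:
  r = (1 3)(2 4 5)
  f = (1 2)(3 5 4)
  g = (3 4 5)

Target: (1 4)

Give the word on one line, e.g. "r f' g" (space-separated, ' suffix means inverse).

  after g': (3 5 4)
  after r: (1 3 2 4)
  after r: (2 5)(3 4)
  after r: (1 3 5 4)
  after g: (1 4)

g' r r r g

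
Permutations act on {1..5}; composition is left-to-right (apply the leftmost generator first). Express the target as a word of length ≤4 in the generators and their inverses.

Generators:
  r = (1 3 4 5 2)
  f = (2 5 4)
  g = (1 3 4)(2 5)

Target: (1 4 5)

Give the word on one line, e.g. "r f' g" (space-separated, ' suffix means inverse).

r' g' g' f'

  after r': (1 2 5 4 3)
  after g': (1 5 3 4)
  after g': (1 2 5)
  after f': (1 4 5)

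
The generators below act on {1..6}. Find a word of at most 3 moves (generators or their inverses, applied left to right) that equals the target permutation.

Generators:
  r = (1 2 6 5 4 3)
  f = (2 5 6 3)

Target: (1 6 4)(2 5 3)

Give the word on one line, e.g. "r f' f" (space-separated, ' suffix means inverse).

  after r: (1 2 6 5 4 3)
  after r: (1 6 4)(2 5 3)

r r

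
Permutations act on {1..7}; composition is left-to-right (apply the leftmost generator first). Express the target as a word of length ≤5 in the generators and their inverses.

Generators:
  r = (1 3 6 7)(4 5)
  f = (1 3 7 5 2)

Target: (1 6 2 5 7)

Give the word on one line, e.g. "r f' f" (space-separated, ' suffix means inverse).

  after r': (1 7 6 3)(4 5)
  after r': (1 6)(3 7)
  after f': (1 6 2 5 7)

r' r' f'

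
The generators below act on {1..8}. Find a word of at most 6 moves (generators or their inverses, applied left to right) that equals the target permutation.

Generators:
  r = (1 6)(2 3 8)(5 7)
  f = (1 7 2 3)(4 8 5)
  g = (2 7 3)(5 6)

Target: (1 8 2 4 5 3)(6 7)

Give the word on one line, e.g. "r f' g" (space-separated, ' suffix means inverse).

r' g f' g g

  after r': (1 6)(2 8 3)(5 7)
  after g: (1 5 3 7 6)(2 8)
  after f': (1 8 7 6 3)(2 4 5)
  after g: (1 8 3)(2 4 6)(5 7)
  after g: (1 8 2 4 5 3)(6 7)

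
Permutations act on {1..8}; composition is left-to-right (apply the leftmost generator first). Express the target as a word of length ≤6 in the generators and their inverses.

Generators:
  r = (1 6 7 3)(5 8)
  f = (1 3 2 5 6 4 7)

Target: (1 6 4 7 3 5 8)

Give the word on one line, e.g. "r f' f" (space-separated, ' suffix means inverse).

  after r: (1 6 7 3)(5 8)
  after f: (1 4 7 2 5 8 6)
  after r: (1 4 3)(2 8 7)
  after r: (1 4)(2 5 8 3 6 7)
  after f': (1 6 4 7 3 5 8)

r f r r f'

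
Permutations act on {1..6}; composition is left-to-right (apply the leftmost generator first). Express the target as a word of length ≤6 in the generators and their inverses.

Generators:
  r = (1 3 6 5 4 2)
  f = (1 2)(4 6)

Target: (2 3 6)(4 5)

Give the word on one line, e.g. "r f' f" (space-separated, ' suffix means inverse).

  after f: (1 2)(4 6)
  after r: (2 3 6)(4 5)
  after f: (1 2 3 4 5 6)
  after f: (2 3 6)(4 5)

f r f f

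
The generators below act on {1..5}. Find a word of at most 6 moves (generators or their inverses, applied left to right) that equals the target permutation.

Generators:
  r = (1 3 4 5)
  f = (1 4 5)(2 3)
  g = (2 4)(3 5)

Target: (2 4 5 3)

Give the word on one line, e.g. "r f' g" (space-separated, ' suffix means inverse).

  after r': (1 5 4 3)
  after g': (1 3)(2 4 5)
  after r: (1 4)(2 5)
  after f': (2 4 5 3)

r' g' r f'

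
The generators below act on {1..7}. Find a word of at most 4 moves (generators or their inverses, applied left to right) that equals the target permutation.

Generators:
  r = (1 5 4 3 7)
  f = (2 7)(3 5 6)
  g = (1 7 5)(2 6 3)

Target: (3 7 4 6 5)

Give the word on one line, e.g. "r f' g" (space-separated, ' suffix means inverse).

f' g' r' f

  after f': (2 7)(3 6 5)
  after g': (1 5 6 7 3 2)
  after r': (2 7 4 5 6 3)
  after f: (3 7 4 6 5)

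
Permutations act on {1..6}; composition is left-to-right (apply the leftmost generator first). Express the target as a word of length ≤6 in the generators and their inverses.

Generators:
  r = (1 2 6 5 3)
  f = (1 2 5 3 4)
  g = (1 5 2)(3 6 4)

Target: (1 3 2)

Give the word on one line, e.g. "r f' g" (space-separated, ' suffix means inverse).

  after g: (1 5 2)(3 6 4)
  after r': (1 6 4 5)(2 3)
  after f': (1 6 3)(2 5 4)
  after g: (1 4)(3 5)
  after f': (1 3 2)

g r' f' g f'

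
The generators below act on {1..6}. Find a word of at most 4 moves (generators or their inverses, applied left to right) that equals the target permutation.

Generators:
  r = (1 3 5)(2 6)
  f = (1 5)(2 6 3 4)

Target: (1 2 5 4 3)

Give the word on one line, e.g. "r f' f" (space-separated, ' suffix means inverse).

r f r' f

  after r: (1 3 5)(2 6)
  after f: (1 4 2 3)
  after r': (1 4 6 2)(3 5)
  after f: (1 2 5 4 3)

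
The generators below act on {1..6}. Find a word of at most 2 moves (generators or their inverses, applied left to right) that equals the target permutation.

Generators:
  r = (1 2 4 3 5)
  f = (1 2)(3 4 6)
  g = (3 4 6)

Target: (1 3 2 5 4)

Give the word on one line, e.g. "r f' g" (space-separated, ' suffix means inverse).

r' r'

  after r': (1 5 3 4 2)
  after r': (1 3 2 5 4)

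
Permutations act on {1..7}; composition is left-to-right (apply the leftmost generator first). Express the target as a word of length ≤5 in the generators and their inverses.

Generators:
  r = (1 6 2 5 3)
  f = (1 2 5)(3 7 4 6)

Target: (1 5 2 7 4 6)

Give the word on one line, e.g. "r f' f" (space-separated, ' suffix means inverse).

r r f

  after r: (1 6 2 5 3)
  after r: (1 2 3 6 5)
  after f: (1 5 2 7 4 6)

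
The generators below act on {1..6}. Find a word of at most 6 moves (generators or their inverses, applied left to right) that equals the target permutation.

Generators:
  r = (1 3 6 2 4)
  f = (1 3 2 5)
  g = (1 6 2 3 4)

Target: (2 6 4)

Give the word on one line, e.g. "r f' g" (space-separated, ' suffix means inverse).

r g' g' g'

  after r: (1 3 6 2 4)
  after g': (1 2 3)
  after g': (1 6)(3 4)
  after g': (2 6 4)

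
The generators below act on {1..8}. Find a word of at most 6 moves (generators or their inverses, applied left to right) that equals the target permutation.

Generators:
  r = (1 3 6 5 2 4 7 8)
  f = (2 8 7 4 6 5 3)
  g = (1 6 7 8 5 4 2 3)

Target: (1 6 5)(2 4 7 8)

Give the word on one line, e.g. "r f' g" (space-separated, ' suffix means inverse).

  after g: (1 6 7 8 5 4 2 3)
  after g: (1 7 5 2)(3 6 8 4)
  after f': (1 8 7 6 2)(3 4 5)
  after g: (1 5)(2 6 3)
  after f': (1 6 5)(2 4 7 8)

g g f' g f'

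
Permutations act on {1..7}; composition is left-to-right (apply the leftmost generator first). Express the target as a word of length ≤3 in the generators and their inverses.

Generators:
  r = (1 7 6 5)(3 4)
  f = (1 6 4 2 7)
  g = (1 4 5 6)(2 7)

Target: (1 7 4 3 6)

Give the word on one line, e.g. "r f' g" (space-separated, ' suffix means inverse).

r g g

  after r: (1 7 6 5)(3 4)
  after g: (1 2 7)(3 5 4)
  after g: (1 7 4 3 6)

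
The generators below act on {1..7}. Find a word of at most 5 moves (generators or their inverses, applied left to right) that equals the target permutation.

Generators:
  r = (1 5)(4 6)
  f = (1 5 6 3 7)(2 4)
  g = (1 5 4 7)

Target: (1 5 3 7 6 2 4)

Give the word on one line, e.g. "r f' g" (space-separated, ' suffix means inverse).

  after g: (1 5 4 7)
  after r: (4 7 5 6)
  after f: (1 5 3 7 6 2 4)

g r f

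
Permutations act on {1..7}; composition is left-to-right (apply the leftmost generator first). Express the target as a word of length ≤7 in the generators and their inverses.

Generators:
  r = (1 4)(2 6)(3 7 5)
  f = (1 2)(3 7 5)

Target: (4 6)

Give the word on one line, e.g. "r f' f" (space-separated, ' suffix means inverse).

  after f': (1 2)(3 5 7)
  after r': (1 6 2 4)(3 7 5)
  after f': (1 6)(2 4)
  after r': (1 2)(3 5 7)(4 6)
  after f: (4 6)

f' r' f' r' f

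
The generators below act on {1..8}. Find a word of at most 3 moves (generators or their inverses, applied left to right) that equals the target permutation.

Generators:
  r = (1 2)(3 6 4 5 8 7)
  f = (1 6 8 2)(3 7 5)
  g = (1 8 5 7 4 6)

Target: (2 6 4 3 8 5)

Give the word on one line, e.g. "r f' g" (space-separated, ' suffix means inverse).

  after r: (1 2)(3 6 4 5 8 7)
  after f: (2 6 4 3 8 5)

r f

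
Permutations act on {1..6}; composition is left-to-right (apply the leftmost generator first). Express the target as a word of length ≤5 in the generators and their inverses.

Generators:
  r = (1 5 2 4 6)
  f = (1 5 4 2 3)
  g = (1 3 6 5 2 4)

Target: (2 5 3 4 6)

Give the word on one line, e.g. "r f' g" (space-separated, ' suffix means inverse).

  after r': (1 6 4 2 5)
  after f': (1 6 5 3 2)
  after r: (2 5 3 4 6)

r' f' r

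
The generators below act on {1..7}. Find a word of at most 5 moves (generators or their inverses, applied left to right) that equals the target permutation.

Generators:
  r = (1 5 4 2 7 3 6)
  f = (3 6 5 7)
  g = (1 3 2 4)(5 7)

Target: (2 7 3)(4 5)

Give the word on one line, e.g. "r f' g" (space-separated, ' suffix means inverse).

  after r': (1 6 3 7 2 4 5)
  after f': (1 3 5)(2 4 6 7)
  after r: (1 6 3 4)
  after r: (2 7 3)(4 5)

r' f' r r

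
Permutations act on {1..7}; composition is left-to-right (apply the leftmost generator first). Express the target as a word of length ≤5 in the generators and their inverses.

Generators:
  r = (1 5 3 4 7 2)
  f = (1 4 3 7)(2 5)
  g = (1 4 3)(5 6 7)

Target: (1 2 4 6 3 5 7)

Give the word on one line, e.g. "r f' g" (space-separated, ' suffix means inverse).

r g' r

  after r: (1 5 3 4 7 2)
  after g': (1 7 2 3)(4 6 5)
  after r: (1 2 4 6 3 5 7)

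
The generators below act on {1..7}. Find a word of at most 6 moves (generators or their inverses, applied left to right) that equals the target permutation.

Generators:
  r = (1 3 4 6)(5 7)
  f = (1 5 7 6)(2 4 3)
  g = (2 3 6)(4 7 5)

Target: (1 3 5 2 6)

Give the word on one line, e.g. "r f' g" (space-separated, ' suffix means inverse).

  after f': (1 6 7 5)(2 3 4)
  after f': (1 7)(2 4 3)(5 6)
  after g': (1 4 2 5 3 6 7)
  after f': (1 2)(3 7 6 5 4)
  after f': (1 3 5 2 6)

f' f' g' f' f'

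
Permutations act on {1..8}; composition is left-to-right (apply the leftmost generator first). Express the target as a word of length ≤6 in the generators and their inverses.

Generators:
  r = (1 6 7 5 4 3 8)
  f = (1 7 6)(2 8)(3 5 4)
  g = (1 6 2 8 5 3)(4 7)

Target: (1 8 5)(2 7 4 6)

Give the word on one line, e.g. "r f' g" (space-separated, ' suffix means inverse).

  after g: (1 6 2 8 5 3)(4 7)
  after f: (3 7)(4 6 8)
  after g': (1 3 4)(2 6)(5 8 7)
  after r: (1 8 5)(2 7 4 6)

g f g' r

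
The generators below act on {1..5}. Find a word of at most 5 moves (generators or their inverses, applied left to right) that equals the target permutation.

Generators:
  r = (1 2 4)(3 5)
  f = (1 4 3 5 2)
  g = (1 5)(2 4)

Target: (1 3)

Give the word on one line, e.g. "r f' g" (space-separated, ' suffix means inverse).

  after g': (1 5)(2 4)
  after r': (1 3 5 4)
  after r': (1 5 2)
  after r': (1 3 5)(2 4)
  after g: (1 3)

g' r' r' r' g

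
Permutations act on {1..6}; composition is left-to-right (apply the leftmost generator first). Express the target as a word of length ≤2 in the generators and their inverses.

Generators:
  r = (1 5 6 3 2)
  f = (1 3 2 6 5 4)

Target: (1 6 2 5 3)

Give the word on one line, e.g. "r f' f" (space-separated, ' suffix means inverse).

  after r: (1 5 6 3 2)
  after r: (1 6 2 5 3)

r r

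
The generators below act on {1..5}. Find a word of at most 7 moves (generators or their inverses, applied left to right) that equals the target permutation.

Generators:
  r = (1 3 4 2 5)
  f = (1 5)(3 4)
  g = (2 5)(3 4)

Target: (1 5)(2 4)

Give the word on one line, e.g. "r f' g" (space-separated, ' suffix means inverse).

  after r': (1 5 2 4 3)
  after g: (1 2 3)
  after r: (1 5)(2 4)
  after g': (1 2 3 4 5)
  after g': (1 5)(2 4)

r' g r g' g'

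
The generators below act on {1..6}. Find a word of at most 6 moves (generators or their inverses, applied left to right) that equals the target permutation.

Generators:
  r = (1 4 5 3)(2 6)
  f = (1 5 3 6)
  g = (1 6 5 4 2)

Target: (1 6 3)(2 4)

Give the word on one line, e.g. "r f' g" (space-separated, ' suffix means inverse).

g' g' r' f'

  after g': (1 2 4 5 6)
  after g': (1 4 6 2 5)
  after r': (2 4)(3 5)
  after f': (1 6 3)(2 4)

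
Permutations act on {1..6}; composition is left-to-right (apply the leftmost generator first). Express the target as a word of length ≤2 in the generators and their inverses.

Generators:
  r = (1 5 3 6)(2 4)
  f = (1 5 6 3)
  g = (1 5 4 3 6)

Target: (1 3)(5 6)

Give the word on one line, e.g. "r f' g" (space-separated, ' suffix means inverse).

  after r': (1 6 3 5)(2 4)
  after r': (1 3)(5 6)

r' r'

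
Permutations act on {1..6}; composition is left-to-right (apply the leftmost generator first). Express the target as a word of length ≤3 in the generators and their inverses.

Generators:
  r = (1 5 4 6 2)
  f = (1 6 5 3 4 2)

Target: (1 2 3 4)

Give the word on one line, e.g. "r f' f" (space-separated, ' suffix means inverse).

r r f

  after r: (1 5 4 6 2)
  after r: (1 4 2 5 6)
  after f: (1 2 3 4)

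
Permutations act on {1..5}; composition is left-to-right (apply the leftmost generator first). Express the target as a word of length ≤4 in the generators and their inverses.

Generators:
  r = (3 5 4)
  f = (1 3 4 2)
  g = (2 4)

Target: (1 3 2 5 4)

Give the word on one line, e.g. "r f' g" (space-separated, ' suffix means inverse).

  after f': (1 2 4 3)
  after f': (1 4)(2 3)
  after r: (1 3 2 5 4)

f' f' r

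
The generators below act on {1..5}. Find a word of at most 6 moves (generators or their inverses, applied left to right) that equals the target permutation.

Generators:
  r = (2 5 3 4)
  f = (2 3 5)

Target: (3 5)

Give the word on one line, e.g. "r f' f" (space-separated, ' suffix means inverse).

  after r': (2 4 3 5)
  after r': (2 3)(4 5)
  after f: (2 5 4)
  after r': (3 5)

r' r' f r'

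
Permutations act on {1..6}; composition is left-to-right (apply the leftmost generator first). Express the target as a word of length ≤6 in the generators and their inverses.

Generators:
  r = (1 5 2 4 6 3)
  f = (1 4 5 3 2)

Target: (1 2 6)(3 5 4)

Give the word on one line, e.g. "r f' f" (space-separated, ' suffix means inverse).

r' r' r' r'

  after r': (1 3 6 4 2 5)
  after r': (1 6 2)(3 4 5)
  after r': (1 4)(2 3)(5 6)
  after r': (1 2 6)(3 5 4)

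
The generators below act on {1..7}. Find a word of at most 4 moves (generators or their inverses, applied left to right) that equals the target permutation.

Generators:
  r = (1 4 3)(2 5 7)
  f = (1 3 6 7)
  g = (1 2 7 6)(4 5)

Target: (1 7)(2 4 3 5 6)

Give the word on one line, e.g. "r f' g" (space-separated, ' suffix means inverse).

  after f': (1 7 6 3)
  after r: (1 2 5 7 6)(3 4)
  after g: (1 7)(2 4 3 5 6)

f' r g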